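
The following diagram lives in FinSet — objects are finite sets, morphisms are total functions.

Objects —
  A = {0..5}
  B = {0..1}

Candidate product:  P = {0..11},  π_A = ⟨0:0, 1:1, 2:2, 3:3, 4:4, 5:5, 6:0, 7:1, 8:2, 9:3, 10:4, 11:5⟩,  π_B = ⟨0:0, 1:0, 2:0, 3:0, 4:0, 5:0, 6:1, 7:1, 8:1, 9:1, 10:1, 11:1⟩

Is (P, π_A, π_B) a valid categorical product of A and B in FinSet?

|A|·|B| = 6·2 = 12;  |P| = 12
Check the pairing map k ↦ (π_A(k), π_B(k)):
  0 : (0,0)
  1 : (1,0)
  2 : (2,0)
  3 : (3,0)
  4 : (4,0)
  5 : (5,0)
  6 : (0,1)
  7 : (1,1)
  8 : (2,1)
  9 : (3,1)
  10 : (4,1)
  11 : (5,1)
distinct pairs in image: 12 / 12 needed
  → bijection onto A×B; projections well-typed.

Answer: VALID PRODUCT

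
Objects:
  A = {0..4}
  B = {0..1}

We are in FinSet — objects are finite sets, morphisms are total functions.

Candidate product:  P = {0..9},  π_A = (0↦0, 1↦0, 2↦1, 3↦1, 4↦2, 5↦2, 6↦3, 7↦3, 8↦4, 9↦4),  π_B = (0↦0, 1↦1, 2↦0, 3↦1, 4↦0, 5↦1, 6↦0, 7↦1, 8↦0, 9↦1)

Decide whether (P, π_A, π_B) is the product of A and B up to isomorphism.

Answer: VALID PRODUCT

Work:
|A|·|B| = 5·2 = 10;  |P| = 10
Check the pairing map k ↦ (π_A(k), π_B(k)):
  0 ↦ (0,0)
  1 ↦ (0,1)
  2 ↦ (1,0)
  3 ↦ (1,1)
  4 ↦ (2,0)
  5 ↦ (2,1)
  6 ↦ (3,0)
  7 ↦ (3,1)
  8 ↦ (4,0)
  9 ↦ (4,1)
distinct pairs in image: 10 / 10 needed
  → bijection onto A×B; projections well-typed.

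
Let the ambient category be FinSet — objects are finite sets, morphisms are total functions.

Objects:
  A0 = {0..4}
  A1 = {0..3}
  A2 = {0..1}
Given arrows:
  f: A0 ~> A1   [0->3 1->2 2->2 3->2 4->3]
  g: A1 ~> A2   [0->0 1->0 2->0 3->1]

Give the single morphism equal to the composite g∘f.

  0 f~>3 g~>1
  1 f~>2 g~>0
  2 f~>2 g~>0
  3 f~>2 g~>0
  4 f~>3 g~>1
composite: [0->1 1->0 2->0 3->0 4->1]

Answer: [0->1 1->0 2->0 3->0 4->1]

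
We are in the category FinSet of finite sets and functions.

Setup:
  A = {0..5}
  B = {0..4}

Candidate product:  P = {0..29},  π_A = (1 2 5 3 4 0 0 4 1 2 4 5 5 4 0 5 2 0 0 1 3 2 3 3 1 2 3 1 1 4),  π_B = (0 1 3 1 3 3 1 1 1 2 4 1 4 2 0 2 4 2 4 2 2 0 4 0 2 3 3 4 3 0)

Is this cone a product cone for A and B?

Answer: NOT A VALID PRODUCT — duplicate pair at indices 19,24

Work:
|A|·|B| = 6·5 = 30;  |P| = 30
Check the pairing map k ↦ (π_A(k), π_B(k)):
  0 ↦ (1,0)
  1 ↦ (2,1)
  2 ↦ (5,3)
  3 ↦ (3,1)
  4 ↦ (4,3)
  5 ↦ (0,3)
  6 ↦ (0,1)
  7 ↦ (4,1)
  8 ↦ (1,1)
  9 ↦ (2,2)
  10 ↦ (4,4)
  11 ↦ (5,1)
  12 ↦ (5,4)
  13 ↦ (4,2)
  14 ↦ (0,0)
  15 ↦ (5,2)
  16 ↦ (2,4)
  17 ↦ (0,2)
  18 ↦ (0,4)
  19 ↦ (1,2)
  20 ↦ (3,2)
  21 ↦ (2,0)
  22 ↦ (3,4)
  23 ↦ (3,0)
  24 ↦ (1,2)  ✗ repeats pair of k=19
  25 ↦ (2,3)
  26 ↦ (3,3)
  27 ↦ (1,4)
  28 ↦ (1,3)
  29 ↦ (4,0)
distinct pairs in image: 29 / 30 needed
  → (1,2) hit at k=19 and k=24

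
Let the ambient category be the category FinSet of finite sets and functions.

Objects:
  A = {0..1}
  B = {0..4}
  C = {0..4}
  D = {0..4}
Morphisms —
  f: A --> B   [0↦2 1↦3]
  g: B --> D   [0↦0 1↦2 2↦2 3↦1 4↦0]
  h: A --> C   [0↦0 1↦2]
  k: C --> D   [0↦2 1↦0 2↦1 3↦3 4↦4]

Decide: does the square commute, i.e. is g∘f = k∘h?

Answer: COMMUTES

Trace:
1) trace f;g:
  0 f-->2 g-->2
  1 f-->3 g-->1
  composite₁ = [0↦2 1↦1]
2) trace h;k:
  0 h-->0 k-->2
  1 h-->2 k-->1
  composite₂ = [0↦2 1↦1]
Equal? same morphism ✓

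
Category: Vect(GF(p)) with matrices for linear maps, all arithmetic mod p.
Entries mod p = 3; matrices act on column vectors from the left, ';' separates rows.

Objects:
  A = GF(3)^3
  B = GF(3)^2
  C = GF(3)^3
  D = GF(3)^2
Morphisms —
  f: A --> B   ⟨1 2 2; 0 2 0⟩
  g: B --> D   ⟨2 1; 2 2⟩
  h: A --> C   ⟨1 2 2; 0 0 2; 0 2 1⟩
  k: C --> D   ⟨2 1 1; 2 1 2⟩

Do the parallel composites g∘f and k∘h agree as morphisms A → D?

1) trace f;g:
  e0=⟨1,0,0⟩ f-->⟨1,0⟩ g-->⟨2,2⟩
  e1=⟨0,1,0⟩ f-->⟨2,2⟩ g-->⟨0,2⟩
  e2=⟨0,0,1⟩ f-->⟨2,0⟩ g-->⟨1,1⟩
  composite₁ = ⟨2 0 1; 2 2 1⟩
2) trace h;k:
  e0=⟨1,0,0⟩ h-->⟨1,0,0⟩ k-->⟨2,2⟩
  e1=⟨0,1,0⟩ h-->⟨2,0,2⟩ k-->⟨0,2⟩
  e2=⟨0,0,1⟩ h-->⟨2,2,1⟩ k-->⟨1,2⟩
  composite₂ = ⟨2 0 1; 2 2 2⟩
Equal? NO — does not commute

Answer: DOES NOT COMMUTE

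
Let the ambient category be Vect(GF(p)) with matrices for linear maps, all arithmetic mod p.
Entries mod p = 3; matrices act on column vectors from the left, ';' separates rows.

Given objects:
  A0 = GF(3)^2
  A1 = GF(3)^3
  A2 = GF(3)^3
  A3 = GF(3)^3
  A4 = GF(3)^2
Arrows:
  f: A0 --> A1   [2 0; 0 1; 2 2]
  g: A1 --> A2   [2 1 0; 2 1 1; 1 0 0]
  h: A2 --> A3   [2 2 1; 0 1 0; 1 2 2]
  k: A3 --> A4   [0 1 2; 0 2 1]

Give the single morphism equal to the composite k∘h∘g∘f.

  e0=⟨1,0⟩ f-->⟨2,0,2⟩ g-->⟨1,0,2⟩ h-->⟨1,0,2⟩ k-->⟨1,2⟩
  e1=⟨0,1⟩ f-->⟨0,1,2⟩ g-->⟨1,0,0⟩ h-->⟨2,0,1⟩ k-->⟨2,1⟩
⟦path⟧: [1 2; 2 1]

Answer: [1 2; 2 1]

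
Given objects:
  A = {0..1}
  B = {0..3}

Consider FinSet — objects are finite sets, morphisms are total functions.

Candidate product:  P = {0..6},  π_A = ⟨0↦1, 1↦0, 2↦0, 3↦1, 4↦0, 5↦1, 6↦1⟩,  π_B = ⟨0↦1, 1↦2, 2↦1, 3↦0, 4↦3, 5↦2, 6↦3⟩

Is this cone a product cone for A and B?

|A|·|B| = 2·4 = 8;  |P| = 7
  → cardinalities differ; no bijection possible.

Answer: NOT A VALID PRODUCT — |P|=7 ≠ |A|·|B|=8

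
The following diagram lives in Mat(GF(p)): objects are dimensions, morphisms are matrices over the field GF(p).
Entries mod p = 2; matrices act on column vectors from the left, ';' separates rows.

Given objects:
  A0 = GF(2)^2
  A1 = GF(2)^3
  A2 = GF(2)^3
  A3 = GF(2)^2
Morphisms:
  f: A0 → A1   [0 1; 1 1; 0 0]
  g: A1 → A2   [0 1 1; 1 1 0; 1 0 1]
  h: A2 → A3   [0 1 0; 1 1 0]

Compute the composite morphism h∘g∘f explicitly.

Answer: [1 0; 0 1]

Derivation:
  e0=⟨1,0⟩ f→⟨0,1,0⟩ g→⟨1,1,0⟩ h→⟨1,0⟩
  e1=⟨0,1⟩ f→⟨1,1,0⟩ g→⟨1,0,1⟩ h→⟨0,1⟩
⟦path⟧: [1 0; 0 1]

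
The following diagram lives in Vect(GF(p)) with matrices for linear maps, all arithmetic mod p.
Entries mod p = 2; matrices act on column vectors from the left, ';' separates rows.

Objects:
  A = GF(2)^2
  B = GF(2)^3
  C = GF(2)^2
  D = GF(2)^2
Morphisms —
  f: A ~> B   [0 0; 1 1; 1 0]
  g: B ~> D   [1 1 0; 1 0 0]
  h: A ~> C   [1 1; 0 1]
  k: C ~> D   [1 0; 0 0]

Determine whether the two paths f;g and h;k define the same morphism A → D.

Path 1 = f;g:
  e0=⟨1,0⟩ f~>⟨0,1,1⟩ g~>⟨1,0⟩
  e1=⟨0,1⟩ f~>⟨0,1,0⟩ g~>⟨1,0⟩
  ⟦path⟧₁ = [1 1; 0 0]
Path 2 = h;k:
  e0=⟨1,0⟩ h~>⟨1,0⟩ k~>⟨1,0⟩
  e1=⟨0,1⟩ h~>⟨1,1⟩ k~>⟨1,0⟩
  ⟦path⟧₂ = [1 1; 0 0]
Equal? same morphism ✓

Answer: COMMUTES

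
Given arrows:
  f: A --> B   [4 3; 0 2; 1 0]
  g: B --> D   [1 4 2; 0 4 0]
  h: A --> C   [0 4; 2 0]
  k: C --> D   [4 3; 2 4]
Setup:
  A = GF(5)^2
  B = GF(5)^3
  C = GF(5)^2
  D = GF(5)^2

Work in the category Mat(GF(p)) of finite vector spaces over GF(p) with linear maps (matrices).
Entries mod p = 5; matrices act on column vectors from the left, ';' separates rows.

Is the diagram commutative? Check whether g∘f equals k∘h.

Path 1 = f;g:
  e0=⟨1,0⟩ f-->⟨4,0,1⟩ g-->⟨1,0⟩
  e1=⟨0,1⟩ f-->⟨3,2,0⟩ g-->⟨1,3⟩
  result₁ = [1 1; 0 3]
Path 2 = h;k:
  e0=⟨1,0⟩ h-->⟨0,2⟩ k-->⟨1,3⟩
  e1=⟨0,1⟩ h-->⟨4,0⟩ k-->⟨1,3⟩
  result₂ = [1 1; 3 3]
Equal? differ; not commutative

Answer: DOES NOT COMMUTE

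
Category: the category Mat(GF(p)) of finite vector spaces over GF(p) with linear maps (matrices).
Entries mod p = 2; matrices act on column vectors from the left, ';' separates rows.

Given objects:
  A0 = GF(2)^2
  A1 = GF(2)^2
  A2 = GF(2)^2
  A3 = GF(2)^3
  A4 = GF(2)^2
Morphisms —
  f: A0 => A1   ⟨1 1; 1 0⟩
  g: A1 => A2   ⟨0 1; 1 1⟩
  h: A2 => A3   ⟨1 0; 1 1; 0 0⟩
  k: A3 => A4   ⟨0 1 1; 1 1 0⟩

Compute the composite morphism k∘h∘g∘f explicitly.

Answer: ⟨1 1; 0 1⟩

Trace:
  e0=⟨1,0⟩ f=>⟨1,1⟩ g=>⟨1,0⟩ h=>⟨1,1,0⟩ k=>⟨1,0⟩
  e1=⟨0,1⟩ f=>⟨1,0⟩ g=>⟨0,1⟩ h=>⟨0,1,0⟩ k=>⟨1,1⟩
⟦path⟧: ⟨1 1; 0 1⟩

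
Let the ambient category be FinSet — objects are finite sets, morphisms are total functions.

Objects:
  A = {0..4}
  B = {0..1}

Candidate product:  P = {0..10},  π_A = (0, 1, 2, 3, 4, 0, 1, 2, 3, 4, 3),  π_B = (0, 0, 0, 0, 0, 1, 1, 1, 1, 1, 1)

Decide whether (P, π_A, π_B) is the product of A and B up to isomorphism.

|A|·|B| = 5·2 = 10;  |P| = 11
  → cardinalities differ; no bijection possible.

Answer: NOT A VALID PRODUCT — |P|=11 ≠ |A|·|B|=10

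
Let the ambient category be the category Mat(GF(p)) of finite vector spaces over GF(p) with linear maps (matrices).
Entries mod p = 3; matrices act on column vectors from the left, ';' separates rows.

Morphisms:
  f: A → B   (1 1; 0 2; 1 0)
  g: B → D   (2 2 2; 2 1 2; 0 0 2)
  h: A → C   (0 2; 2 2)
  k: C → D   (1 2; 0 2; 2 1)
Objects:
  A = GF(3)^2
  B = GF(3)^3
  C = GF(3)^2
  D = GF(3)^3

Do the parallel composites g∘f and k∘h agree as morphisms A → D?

Answer: COMMUTES

Trace:
1) trace f;g:
  e0=⟨1,0⟩ f→⟨1,0,1⟩ g→⟨1,1,2⟩
  e1=⟨0,1⟩ f→⟨1,2,0⟩ g→⟨0,1,0⟩
  composite₁ = (1 0; 1 1; 2 0)
2) trace h;k:
  e0=⟨1,0⟩ h→⟨0,2⟩ k→⟨1,1,2⟩
  e1=⟨0,1⟩ h→⟨2,2⟩ k→⟨0,1,0⟩
  composite₂ = (1 0; 1 1; 2 0)
Equal? equal; square commutes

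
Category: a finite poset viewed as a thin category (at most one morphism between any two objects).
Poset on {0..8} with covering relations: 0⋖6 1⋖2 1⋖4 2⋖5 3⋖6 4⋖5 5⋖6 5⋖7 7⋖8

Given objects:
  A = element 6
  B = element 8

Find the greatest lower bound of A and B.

Common predecessors of 6,8: {1,2,4,5}
  1 ⊑ 5
  2 ⊑ 5
  4 ⊑ 5
  5 ⊑ 5
glb = 5

Answer: A∧B = 5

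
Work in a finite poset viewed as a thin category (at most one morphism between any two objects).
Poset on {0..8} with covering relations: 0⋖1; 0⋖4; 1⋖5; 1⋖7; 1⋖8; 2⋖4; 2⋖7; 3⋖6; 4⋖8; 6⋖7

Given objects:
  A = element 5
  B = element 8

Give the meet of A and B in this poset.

Common predecessors of 5,8: {0,1}
  0 ≤ 1
  1 ≤ 1
glb = 1

Answer: A∧B = 1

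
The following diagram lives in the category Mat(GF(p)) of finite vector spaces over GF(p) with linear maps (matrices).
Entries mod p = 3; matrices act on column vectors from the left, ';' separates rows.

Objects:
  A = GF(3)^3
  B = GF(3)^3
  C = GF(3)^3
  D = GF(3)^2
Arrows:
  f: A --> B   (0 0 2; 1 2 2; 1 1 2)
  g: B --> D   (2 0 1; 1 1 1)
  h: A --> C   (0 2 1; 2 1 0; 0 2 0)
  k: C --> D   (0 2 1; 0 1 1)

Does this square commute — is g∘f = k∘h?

1) trace f;g:
  e0=⟨1,0,0⟩ f-->⟨0,1,1⟩ g-->⟨1,2⟩
  e1=⟨0,1,0⟩ f-->⟨0,2,1⟩ g-->⟨1,0⟩
  e2=⟨0,0,1⟩ f-->⟨2,2,2⟩ g-->⟨0,0⟩
  result₁ = (1 1 0; 2 0 0)
2) trace h;k:
  e0=⟨1,0,0⟩ h-->⟨0,2,0⟩ k-->⟨1,2⟩
  e1=⟨0,1,0⟩ h-->⟨2,1,2⟩ k-->⟨1,0⟩
  e2=⟨0,0,1⟩ h-->⟨1,0,0⟩ k-->⟨0,0⟩
  result₂ = (1 1 0; 2 0 0)
Equal? YES — commutes

Answer: COMMUTES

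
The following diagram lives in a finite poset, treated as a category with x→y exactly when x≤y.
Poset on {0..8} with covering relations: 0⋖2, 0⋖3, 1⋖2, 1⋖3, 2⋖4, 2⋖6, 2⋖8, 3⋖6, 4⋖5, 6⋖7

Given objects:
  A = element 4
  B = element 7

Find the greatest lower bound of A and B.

Answer: A∧B = 2

Trace:
Common predecessors of 4,7: {0,1,2}
  0 ≤ 2
  1 ≤ 2
  2 ≤ 2
glb = 2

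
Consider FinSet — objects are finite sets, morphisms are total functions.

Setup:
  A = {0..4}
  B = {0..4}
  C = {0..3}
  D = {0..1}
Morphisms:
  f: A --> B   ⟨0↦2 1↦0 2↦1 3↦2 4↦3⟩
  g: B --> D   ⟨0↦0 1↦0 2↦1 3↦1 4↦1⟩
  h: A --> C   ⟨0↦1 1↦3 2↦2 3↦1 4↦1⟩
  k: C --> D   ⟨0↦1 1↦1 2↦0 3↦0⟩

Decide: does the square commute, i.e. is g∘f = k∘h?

Answer: COMMUTES

Derivation:
Along f;g (path 1):
  0 f-->2 g-->1
  1 f-->0 g-->0
  2 f-->1 g-->0
  3 f-->2 g-->1
  4 f-->3 g-->1
  result₁ = ⟨0↦1 1↦0 2↦0 3↦1 4↦1⟩
Along h;k (path 2):
  0 h-->1 k-->1
  1 h-->3 k-->0
  2 h-->2 k-->0
  3 h-->1 k-->1
  4 h-->1 k-->1
  result₂ = ⟨0↦1 1↦0 2↦0 3↦1 4↦1⟩
Equal? equal; square commutes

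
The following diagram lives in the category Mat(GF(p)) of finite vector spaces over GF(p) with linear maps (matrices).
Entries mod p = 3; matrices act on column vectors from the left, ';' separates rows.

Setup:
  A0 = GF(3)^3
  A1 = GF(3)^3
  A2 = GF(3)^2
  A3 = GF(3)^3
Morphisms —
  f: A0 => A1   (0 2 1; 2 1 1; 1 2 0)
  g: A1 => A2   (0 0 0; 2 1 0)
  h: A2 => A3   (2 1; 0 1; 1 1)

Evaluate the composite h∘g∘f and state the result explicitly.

  e0=⟨1,0,0⟩ f=>⟨0,2,1⟩ g=>⟨0,2⟩ h=>⟨2,2,2⟩
  e1=⟨0,1,0⟩ f=>⟨2,1,2⟩ g=>⟨0,2⟩ h=>⟨2,2,2⟩
  e2=⟨0,0,1⟩ f=>⟨1,1,0⟩ g=>⟨0,0⟩ h=>⟨0,0,0⟩
⟦path⟧: (2 2 0; 2 2 0; 2 2 0)

Answer: (2 2 0; 2 2 0; 2 2 0)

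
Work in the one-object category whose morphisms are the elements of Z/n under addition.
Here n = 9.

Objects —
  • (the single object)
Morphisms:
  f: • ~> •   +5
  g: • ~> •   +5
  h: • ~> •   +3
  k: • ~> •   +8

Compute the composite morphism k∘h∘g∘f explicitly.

  0 +5≡5 +5≡1 +3≡4 +8≡3  (mod 9)
result: +3

Answer: +3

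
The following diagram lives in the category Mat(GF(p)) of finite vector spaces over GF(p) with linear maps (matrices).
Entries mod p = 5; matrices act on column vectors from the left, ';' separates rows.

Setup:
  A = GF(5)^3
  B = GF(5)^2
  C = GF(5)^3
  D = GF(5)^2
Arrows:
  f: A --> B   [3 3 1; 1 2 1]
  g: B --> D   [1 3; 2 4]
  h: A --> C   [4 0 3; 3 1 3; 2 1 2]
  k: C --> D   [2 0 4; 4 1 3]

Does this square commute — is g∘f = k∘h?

Answer: COMMUTES

Derivation:
1) trace f;g:
  e0=(1,0,0) f-->(3,1) g-->(1,0)
  e1=(0,1,0) f-->(3,2) g-->(4,4)
  e2=(0,0,1) f-->(1,1) g-->(4,1)
  composite₁ = [1 4 4; 0 4 1]
2) trace h;k:
  e0=(1,0,0) h-->(4,3,2) k-->(1,0)
  e1=(0,1,0) h-->(0,1,1) k-->(4,4)
  e2=(0,0,1) h-->(3,3,2) k-->(4,1)
  composite₂ = [1 4 4; 0 4 1]
Equal? YES — commutes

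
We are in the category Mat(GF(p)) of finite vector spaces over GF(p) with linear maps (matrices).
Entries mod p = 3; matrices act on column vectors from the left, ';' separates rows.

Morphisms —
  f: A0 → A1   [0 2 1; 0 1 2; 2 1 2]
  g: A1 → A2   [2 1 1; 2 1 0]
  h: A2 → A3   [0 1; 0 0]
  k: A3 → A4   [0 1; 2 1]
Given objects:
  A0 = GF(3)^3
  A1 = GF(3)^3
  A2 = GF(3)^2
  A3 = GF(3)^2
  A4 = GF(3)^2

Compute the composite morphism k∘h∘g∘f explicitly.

  e0=[1,0,0] f→[0,0,2] g→[2,0] h→[0,0] k→[0,0]
  e1=[0,1,0] f→[2,1,1] g→[0,2] h→[2,0] k→[0,1]
  e2=[0,0,1] f→[1,2,2] g→[0,1] h→[1,0] k→[0,2]
result: [0 0 0; 0 1 2]

Answer: [0 0 0; 0 1 2]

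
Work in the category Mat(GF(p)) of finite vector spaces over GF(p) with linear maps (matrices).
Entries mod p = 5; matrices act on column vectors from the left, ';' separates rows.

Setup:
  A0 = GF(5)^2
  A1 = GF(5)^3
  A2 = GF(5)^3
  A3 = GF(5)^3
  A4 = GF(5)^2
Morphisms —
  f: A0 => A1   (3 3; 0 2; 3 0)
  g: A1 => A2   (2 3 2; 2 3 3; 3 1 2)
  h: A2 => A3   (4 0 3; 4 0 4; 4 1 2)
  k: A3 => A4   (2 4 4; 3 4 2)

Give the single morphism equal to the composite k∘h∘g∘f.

  e0=[1,0] f=>[3,0,3] g=>[2,0,0] h=>[3,3,3] k=>[0,2]
  e1=[0,1] f=>[3,2,0] g=>[2,2,1] h=>[1,2,2] k=>[3,0]
composite: (0 3; 2 0)

Answer: (0 3; 2 0)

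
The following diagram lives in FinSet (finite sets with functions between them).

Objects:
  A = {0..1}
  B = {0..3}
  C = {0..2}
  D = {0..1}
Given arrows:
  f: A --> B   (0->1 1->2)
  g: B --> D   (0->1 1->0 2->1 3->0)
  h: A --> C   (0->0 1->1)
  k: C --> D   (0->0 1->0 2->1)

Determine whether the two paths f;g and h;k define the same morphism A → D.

Answer: DOES NOT COMMUTE

Trace:
1) trace f;g:
  0 f-->1 g-->0
  1 f-->2 g-->1
  ⟦path⟧₁ = (0->0 1->1)
2) trace h;k:
  0 h-->0 k-->0
  1 h-->1 k-->0
  ⟦path⟧₂ = (0->0 1->0)
Equal? NO — does not commute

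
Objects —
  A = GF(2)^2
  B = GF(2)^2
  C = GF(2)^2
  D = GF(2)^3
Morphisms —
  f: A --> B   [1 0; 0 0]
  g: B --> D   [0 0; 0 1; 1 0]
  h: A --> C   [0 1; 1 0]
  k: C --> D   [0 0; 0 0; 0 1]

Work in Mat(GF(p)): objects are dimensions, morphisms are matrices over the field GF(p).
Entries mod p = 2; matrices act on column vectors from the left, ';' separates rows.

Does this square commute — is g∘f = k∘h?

Answer: COMMUTES

Derivation:
Along f;g (path 1):
  e0=⟨1,0⟩ f-->⟨1,0⟩ g-->⟨0,0,1⟩
  e1=⟨0,1⟩ f-->⟨0,0⟩ g-->⟨0,0,0⟩
  composite₁ = [0 0; 0 0; 1 0]
Along h;k (path 2):
  e0=⟨1,0⟩ h-->⟨0,1⟩ k-->⟨0,0,1⟩
  e1=⟨0,1⟩ h-->⟨1,0⟩ k-->⟨0,0,0⟩
  composite₂ = [0 0; 0 0; 1 0]
Equal? YES — commutes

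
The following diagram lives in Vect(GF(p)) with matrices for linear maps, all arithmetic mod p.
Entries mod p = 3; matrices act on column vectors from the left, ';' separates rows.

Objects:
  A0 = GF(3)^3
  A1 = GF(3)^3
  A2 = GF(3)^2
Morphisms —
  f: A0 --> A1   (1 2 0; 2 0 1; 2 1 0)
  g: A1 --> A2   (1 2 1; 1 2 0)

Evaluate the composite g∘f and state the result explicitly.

Answer: (1 0 2; 2 2 2)

Work:
  e0=[1,0,0] f-->[1,2,2] g-->[1,2]
  e1=[0,1,0] f-->[2,0,1] g-->[0,2]
  e2=[0,0,1] f-->[0,1,0] g-->[2,2]
composite: (1 0 2; 2 2 2)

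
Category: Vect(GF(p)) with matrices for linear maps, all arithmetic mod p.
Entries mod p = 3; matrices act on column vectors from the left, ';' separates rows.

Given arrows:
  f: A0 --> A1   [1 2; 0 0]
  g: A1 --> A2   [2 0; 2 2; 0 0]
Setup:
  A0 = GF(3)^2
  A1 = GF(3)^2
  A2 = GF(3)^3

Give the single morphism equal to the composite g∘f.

Answer: [2 1; 2 1; 0 0]

Work:
  e0=⟨1,0⟩ f-->⟨1,0⟩ g-->⟨2,2,0⟩
  e1=⟨0,1⟩ f-->⟨2,0⟩ g-->⟨1,1,0⟩
⟦path⟧: [2 1; 2 1; 0 0]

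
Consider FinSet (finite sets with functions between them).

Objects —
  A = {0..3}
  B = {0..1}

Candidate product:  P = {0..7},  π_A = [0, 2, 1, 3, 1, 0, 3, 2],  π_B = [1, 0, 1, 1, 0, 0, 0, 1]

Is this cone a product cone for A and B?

|A|·|B| = 4·2 = 8;  |P| = 8
Check the pairing map k ↦ (π_A(k), π_B(k)):
  0 ↦ (0,1)
  1 ↦ (2,0)
  2 ↦ (1,1)
  3 ↦ (3,1)
  4 ↦ (1,0)
  5 ↦ (0,0)
  6 ↦ (3,0)
  7 ↦ (2,1)
distinct pairs in image: 8 / 8 needed
  → bijection onto A×B; projections well-typed.

Answer: VALID PRODUCT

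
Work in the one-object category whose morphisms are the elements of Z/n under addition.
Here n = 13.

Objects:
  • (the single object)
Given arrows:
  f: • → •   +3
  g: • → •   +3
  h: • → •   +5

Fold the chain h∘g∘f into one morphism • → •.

  0 +3≡3 +3≡6 +5≡11  (mod 13)
composite: +11

Answer: +11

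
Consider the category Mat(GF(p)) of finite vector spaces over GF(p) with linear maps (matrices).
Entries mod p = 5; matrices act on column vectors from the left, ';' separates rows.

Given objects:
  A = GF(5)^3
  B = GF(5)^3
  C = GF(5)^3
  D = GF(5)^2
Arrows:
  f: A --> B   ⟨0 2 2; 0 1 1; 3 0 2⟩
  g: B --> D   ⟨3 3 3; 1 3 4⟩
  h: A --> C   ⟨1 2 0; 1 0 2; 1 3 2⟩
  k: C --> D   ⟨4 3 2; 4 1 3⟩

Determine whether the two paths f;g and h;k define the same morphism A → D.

Answer: DOES NOT COMMUTE

Derivation:
Along f;g (path 1):
  e0=[1,0,0] f-->[0,0,3] g-->[4,2]
  e1=[0,1,0] f-->[2,1,0] g-->[4,0]
  e2=[0,0,1] f-->[2,1,2] g-->[0,3]
  ⟦path⟧₁ = ⟨4 4 0; 2 0 3⟩
Along h;k (path 2):
  e0=[1,0,0] h-->[1,1,1] k-->[4,3]
  e1=[0,1,0] h-->[2,0,3] k-->[4,2]
  e2=[0,0,1] h-->[0,2,2] k-->[0,3]
  ⟦path⟧₂ = ⟨4 4 0; 3 2 3⟩
Equal? distinct morphisms ✗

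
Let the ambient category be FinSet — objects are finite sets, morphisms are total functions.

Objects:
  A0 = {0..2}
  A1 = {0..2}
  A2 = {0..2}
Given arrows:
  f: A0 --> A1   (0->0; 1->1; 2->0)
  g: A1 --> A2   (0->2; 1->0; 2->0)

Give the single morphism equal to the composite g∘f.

  0 f-->0 g-->2
  1 f-->1 g-->0
  2 f-->0 g-->2
⟦path⟧: (0->2; 1->0; 2->2)

Answer: (0->2; 1->0; 2->2)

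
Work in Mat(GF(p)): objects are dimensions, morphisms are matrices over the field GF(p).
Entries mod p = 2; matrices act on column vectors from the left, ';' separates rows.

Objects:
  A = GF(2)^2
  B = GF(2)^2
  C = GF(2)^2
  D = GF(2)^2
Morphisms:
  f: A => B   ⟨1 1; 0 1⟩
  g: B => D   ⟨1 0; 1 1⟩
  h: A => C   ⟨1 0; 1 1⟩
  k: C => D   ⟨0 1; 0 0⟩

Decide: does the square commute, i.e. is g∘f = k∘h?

Answer: DOES NOT COMMUTE

Work:
Path 1 = f;g:
  e0=[1,0] f=>[1,0] g=>[1,1]
  e1=[0,1] f=>[1,1] g=>[1,0]
  composite₁ = ⟨1 1; 1 0⟩
Path 2 = h;k:
  e0=[1,0] h=>[1,1] k=>[1,0]
  e1=[0,1] h=>[0,1] k=>[1,0]
  composite₂ = ⟨1 1; 0 0⟩
Equal? NO — does not commute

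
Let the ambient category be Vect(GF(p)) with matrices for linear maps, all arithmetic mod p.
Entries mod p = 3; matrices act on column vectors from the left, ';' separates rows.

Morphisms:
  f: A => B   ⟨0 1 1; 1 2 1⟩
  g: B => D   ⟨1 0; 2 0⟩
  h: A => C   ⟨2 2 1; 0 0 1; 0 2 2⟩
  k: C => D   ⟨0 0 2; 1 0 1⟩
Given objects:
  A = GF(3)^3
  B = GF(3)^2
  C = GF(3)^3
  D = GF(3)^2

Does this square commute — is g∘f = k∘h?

1) trace f;g:
  e0=⟨1,0,0⟩ f=>⟨0,1⟩ g=>⟨0,0⟩
  e1=⟨0,1,0⟩ f=>⟨1,2⟩ g=>⟨1,2⟩
  e2=⟨0,0,1⟩ f=>⟨1,1⟩ g=>⟨1,2⟩
  ⟦path⟧₁ = ⟨0 1 1; 0 2 2⟩
2) trace h;k:
  e0=⟨1,0,0⟩ h=>⟨2,0,0⟩ k=>⟨0,2⟩
  e1=⟨0,1,0⟩ h=>⟨2,0,2⟩ k=>⟨1,1⟩
  e2=⟨0,0,1⟩ h=>⟨1,1,2⟩ k=>⟨1,0⟩
  ⟦path⟧₂ = ⟨0 1 1; 2 1 0⟩
Equal? distinct morphisms ✗

Answer: DOES NOT COMMUTE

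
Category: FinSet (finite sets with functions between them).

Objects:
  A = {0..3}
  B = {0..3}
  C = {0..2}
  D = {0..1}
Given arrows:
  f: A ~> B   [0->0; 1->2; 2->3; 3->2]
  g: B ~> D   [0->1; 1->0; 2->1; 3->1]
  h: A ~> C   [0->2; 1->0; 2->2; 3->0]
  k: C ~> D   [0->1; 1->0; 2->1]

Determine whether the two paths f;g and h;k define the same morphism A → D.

Answer: COMMUTES

Derivation:
Path 1 = f;g:
  0 f~>0 g~>1
  1 f~>2 g~>1
  2 f~>3 g~>1
  3 f~>2 g~>1
  composite₁ = [0->1; 1->1; 2->1; 3->1]
Path 2 = h;k:
  0 h~>2 k~>1
  1 h~>0 k~>1
  2 h~>2 k~>1
  3 h~>0 k~>1
  composite₂ = [0->1; 1->1; 2->1; 3->1]
Equal? same morphism ✓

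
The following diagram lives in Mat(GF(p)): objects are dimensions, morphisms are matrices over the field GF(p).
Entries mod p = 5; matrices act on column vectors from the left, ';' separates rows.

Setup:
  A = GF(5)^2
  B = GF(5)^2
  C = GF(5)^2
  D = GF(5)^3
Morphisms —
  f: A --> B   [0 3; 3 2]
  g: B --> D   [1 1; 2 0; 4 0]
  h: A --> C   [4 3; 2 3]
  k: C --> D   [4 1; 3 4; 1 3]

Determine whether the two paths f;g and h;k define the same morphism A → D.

Answer: COMMUTES

Trace:
Path 1 = f;g:
  e0=(1,0) f-->(0,3) g-->(3,0,0)
  e1=(0,1) f-->(3,2) g-->(0,1,2)
  composite₁ = [3 0; 0 1; 0 2]
Path 2 = h;k:
  e0=(1,0) h-->(4,2) k-->(3,0,0)
  e1=(0,1) h-->(3,3) k-->(0,1,2)
  composite₂ = [3 0; 0 1; 0 2]
Equal? YES — commutes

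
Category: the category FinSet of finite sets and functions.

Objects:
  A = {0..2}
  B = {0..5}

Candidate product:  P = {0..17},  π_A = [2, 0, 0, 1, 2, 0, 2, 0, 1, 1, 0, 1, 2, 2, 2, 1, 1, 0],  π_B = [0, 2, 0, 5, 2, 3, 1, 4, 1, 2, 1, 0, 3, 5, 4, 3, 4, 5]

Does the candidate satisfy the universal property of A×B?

Answer: VALID PRODUCT

Work:
|A|·|B| = 3·6 = 18;  |P| = 18
Check the pairing map k ↦ (π_A(k), π_B(k)):
  0 ↦ (2,0)
  1 ↦ (0,2)
  2 ↦ (0,0)
  3 ↦ (1,5)
  4 ↦ (2,2)
  5 ↦ (0,3)
  6 ↦ (2,1)
  7 ↦ (0,4)
  8 ↦ (1,1)
  9 ↦ (1,2)
  10 ↦ (0,1)
  11 ↦ (1,0)
  12 ↦ (2,3)
  13 ↦ (2,5)
  14 ↦ (2,4)
  15 ↦ (1,3)
  16 ↦ (1,4)
  17 ↦ (0,5)
distinct pairs in image: 18 / 18 needed
  → bijection onto A×B; projections well-typed.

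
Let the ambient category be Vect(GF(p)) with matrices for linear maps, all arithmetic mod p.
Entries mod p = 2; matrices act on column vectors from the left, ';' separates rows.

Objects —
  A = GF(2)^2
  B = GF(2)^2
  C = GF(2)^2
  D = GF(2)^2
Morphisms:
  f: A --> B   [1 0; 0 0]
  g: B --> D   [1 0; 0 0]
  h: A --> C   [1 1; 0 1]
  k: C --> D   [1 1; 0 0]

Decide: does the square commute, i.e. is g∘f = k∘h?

Answer: COMMUTES

Trace:
1) trace f;g:
  e0=(1,0) f-->(1,0) g-->(1,0)
  e1=(0,1) f-->(0,0) g-->(0,0)
  composite₁ = [1 0; 0 0]
2) trace h;k:
  e0=(1,0) h-->(1,0) k-->(1,0)
  e1=(0,1) h-->(1,1) k-->(0,0)
  composite₂ = [1 0; 0 0]
Equal? YES — commutes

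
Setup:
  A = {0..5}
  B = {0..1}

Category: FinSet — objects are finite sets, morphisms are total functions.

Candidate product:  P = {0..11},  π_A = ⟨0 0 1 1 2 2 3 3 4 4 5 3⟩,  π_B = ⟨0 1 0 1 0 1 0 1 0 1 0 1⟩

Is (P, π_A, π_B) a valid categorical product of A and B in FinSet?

Answer: NOT A VALID PRODUCT — duplicate pair at indices 7,11

Trace:
|A|·|B| = 6·2 = 12;  |P| = 12
Check the pairing map k ↦ (π_A(k), π_B(k)):
  0 : (0,0)
  1 : (0,1)
  2 : (1,0)
  3 : (1,1)
  4 : (2,0)
  5 : (2,1)
  6 : (3,0)
  7 : (3,1)
  8 : (4,0)
  9 : (4,1)
  10 : (5,0)
  11 : (3,1)  ✗ repeats pair of k=7
distinct pairs in image: 11 / 12 needed
  → (3,1) hit at k=7 and k=11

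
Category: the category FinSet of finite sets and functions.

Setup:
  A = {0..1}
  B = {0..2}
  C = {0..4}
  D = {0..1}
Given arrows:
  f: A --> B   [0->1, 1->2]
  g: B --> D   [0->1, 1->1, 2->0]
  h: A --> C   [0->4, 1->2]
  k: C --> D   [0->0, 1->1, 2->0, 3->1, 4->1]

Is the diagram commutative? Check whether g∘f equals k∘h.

Answer: COMMUTES

Work:
Path 1 = f;g:
  0 f-->1 g-->1
  1 f-->2 g-->0
  result₁ = [0->1, 1->0]
Path 2 = h;k:
  0 h-->4 k-->1
  1 h-->2 k-->0
  result₂ = [0->1, 1->0]
Equal? same morphism ✓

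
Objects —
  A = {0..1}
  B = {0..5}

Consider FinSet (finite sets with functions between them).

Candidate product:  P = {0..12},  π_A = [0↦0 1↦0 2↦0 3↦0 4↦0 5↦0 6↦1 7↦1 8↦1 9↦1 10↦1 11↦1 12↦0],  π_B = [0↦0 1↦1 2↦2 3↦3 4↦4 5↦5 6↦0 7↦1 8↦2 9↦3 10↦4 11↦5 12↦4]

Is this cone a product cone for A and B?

|A|·|B| = 2·6 = 12;  |P| = 13
  → cardinalities differ; no bijection possible.

Answer: NOT A VALID PRODUCT — |P|=13 ≠ |A|·|B|=12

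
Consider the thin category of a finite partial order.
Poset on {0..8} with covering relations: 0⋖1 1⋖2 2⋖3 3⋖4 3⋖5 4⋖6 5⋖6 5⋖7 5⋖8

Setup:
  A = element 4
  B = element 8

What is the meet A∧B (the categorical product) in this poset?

Common predecessors of 4,8: {0,1,2,3}
  0 ⊑ 3
  1 ⊑ 3
  2 ⊑ 3
  3 ⊑ 3
glb = 3

Answer: A∧B = 3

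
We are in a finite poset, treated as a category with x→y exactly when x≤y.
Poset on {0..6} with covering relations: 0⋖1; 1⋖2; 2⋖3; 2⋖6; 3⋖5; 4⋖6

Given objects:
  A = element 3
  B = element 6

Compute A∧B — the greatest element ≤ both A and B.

Answer: A∧B = 2

Work:
Common predecessors of 3,6: {0,1,2}
  0 ≤ 2
  1 ≤ 2
  2 ≤ 2
glb = 2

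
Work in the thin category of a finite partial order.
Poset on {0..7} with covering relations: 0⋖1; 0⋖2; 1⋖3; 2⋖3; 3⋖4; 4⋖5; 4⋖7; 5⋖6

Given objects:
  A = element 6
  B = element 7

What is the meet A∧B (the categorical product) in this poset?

Answer: A∧B = 4

Derivation:
Lower bounds of A=6 and B=7: {0,1,2,3,4}
  0 ⊑ 4
  1 ⊑ 4
  2 ⊑ 4
  3 ⊑ 4
  4 ⊑ 4
glb = 4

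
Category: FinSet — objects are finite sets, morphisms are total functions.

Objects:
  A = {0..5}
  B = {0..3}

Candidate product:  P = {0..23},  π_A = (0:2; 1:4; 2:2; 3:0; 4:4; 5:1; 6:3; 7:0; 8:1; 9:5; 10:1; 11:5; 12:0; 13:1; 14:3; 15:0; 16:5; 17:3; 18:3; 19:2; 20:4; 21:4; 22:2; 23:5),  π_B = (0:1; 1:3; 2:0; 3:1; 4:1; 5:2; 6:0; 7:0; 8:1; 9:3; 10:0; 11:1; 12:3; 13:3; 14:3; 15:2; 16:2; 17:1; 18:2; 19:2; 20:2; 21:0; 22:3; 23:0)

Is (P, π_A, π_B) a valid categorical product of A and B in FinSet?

|A|·|B| = 6·4 = 24;  |P| = 24
Check the pairing map k ↦ (π_A(k), π_B(k)):
  0 : (2,1)
  1 : (4,3)
  2 : (2,0)
  3 : (0,1)
  4 : (4,1)
  5 : (1,2)
  6 : (3,0)
  7 : (0,0)
  8 : (1,1)
  9 : (5,3)
  10 : (1,0)
  11 : (5,1)
  12 : (0,3)
  13 : (1,3)
  14 : (3,3)
  15 : (0,2)
  16 : (5,2)
  17 : (3,1)
  18 : (3,2)
  19 : (2,2)
  20 : (4,2)
  21 : (4,0)
  22 : (2,3)
  23 : (5,0)
distinct pairs in image: 24 / 24 needed
  → bijection onto A×B; projections well-typed.

Answer: VALID PRODUCT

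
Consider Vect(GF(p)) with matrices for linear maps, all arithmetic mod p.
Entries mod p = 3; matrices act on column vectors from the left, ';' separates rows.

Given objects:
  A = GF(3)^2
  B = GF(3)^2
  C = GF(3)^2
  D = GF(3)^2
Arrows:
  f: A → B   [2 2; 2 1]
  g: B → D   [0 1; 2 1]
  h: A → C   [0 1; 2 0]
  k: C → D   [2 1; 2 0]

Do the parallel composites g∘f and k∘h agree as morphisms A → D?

Path 1 = f;g:
  e0=⟨1,0⟩ f→⟨2,2⟩ g→⟨2,0⟩
  e1=⟨0,1⟩ f→⟨2,1⟩ g→⟨1,2⟩
  ⟦path⟧₁ = [2 1; 0 2]
Path 2 = h;k:
  e0=⟨1,0⟩ h→⟨0,2⟩ k→⟨2,0⟩
  e1=⟨0,1⟩ h→⟨1,0⟩ k→⟨2,2⟩
  ⟦path⟧₂ = [2 2; 0 2]
Equal? NO — does not commute

Answer: DOES NOT COMMUTE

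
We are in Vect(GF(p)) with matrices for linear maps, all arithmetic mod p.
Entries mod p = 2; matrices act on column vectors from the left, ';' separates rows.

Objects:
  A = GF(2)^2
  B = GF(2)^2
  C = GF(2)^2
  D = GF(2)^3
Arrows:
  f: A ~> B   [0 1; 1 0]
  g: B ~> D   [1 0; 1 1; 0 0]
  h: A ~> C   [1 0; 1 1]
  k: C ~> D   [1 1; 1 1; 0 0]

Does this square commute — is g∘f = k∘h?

Answer: DOES NOT COMMUTE

Derivation:
1) trace f;g:
  e0=⟨1,0⟩ f~>⟨0,1⟩ g~>⟨0,1,0⟩
  e1=⟨0,1⟩ f~>⟨1,0⟩ g~>⟨1,1,0⟩
  result₁ = [0 1; 1 1; 0 0]
2) trace h;k:
  e0=⟨1,0⟩ h~>⟨1,1⟩ k~>⟨0,0,0⟩
  e1=⟨0,1⟩ h~>⟨0,1⟩ k~>⟨1,1,0⟩
  result₂ = [0 1; 0 1; 0 0]
Equal? differ; not commutative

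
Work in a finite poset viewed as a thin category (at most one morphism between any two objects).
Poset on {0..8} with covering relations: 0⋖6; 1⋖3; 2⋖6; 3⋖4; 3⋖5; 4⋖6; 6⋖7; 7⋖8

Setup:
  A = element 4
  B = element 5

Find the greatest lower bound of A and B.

Lower bounds of A=4 and B=5: {1,3}
  1 ≤ 3
  3 ≤ 3
glb = 3

Answer: A∧B = 3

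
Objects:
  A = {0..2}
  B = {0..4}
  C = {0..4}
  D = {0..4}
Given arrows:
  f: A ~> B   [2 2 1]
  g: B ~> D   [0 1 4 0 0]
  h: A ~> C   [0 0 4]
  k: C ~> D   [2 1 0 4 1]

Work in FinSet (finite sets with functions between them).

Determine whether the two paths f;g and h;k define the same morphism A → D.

1) trace f;g:
  0 f~>2 g~>4
  1 f~>2 g~>4
  2 f~>1 g~>1
  ⟦path⟧₁ = [4 4 1]
2) trace h;k:
  0 h~>0 k~>2
  1 h~>0 k~>2
  2 h~>4 k~>1
  ⟦path⟧₂ = [2 2 1]
Equal? differ; not commutative

Answer: DOES NOT COMMUTE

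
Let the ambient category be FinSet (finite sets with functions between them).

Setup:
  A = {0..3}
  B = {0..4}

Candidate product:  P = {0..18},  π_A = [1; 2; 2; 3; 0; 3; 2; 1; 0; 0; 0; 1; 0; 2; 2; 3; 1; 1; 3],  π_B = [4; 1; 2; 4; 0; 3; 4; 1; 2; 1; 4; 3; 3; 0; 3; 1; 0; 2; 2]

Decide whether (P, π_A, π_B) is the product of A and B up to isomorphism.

|A|·|B| = 4·5 = 20;  |P| = 19
  → cardinalities differ; no bijection possible.

Answer: NOT A VALID PRODUCT — |P|=19 ≠ |A|·|B|=20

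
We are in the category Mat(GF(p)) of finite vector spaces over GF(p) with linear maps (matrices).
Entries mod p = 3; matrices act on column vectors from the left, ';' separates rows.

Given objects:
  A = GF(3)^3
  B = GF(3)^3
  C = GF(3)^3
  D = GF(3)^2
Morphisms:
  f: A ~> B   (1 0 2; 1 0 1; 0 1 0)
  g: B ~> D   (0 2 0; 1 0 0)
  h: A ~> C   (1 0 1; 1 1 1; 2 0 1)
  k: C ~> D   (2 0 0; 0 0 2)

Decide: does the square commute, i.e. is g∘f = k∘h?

Along f;g (path 1):
  e0=(1,0,0) f~>(1,1,0) g~>(2,1)
  e1=(0,1,0) f~>(0,0,1) g~>(0,0)
  e2=(0,0,1) f~>(2,1,0) g~>(2,2)
  composite₁ = (2 0 2; 1 0 2)
Along h;k (path 2):
  e0=(1,0,0) h~>(1,1,2) k~>(2,1)
  e1=(0,1,0) h~>(0,1,0) k~>(0,0)
  e2=(0,0,1) h~>(1,1,1) k~>(2,2)
  composite₂ = (2 0 2; 1 0 2)
Equal? same morphism ✓

Answer: COMMUTES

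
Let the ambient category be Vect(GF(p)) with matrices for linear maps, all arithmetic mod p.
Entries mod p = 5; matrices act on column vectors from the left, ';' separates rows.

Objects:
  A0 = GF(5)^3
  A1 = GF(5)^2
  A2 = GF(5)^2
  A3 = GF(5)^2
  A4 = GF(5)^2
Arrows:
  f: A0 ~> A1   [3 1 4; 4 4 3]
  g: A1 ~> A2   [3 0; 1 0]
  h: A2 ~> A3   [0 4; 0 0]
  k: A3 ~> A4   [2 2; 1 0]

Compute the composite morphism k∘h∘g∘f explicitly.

Answer: [4 3 2; 2 4 1]

Work:
  e0=[1,0,0] f~>[3,4] g~>[4,3] h~>[2,0] k~>[4,2]
  e1=[0,1,0] f~>[1,4] g~>[3,1] h~>[4,0] k~>[3,4]
  e2=[0,0,1] f~>[4,3] g~>[2,4] h~>[1,0] k~>[2,1]
⟦path⟧: [4 3 2; 2 4 1]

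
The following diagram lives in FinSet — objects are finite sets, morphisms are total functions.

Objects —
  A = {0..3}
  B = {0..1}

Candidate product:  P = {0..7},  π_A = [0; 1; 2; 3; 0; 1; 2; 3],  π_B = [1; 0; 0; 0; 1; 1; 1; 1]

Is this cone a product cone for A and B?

Answer: NOT A VALID PRODUCT — duplicate pair at indices 4,0

Work:
|A|·|B| = 4·2 = 8;  |P| = 8
Check the pairing map k ↦ (π_A(k), π_B(k)):
  0 : (0,1)
  1 : (1,0)
  2 : (2,0)
  3 : (3,0)
  4 : (0,1)  ✗ repeats pair of k=0
  5 : (1,1)
  6 : (2,1)
  7 : (3,1)
distinct pairs in image: 7 / 8 needed
  → (0,1) hit at k=0 and k=4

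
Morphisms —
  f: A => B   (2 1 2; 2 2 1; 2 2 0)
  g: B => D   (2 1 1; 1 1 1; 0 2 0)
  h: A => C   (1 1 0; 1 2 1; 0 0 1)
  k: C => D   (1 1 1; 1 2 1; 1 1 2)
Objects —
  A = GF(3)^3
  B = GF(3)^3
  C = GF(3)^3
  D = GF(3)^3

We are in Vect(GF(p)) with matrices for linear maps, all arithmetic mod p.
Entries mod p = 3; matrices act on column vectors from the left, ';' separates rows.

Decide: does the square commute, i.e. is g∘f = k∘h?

Answer: DOES NOT COMMUTE

Derivation:
Along f;g (path 1):
  e0=(1,0,0) f=>(2,2,2) g=>(2,0,1)
  e1=(0,1,0) f=>(1,2,2) g=>(0,2,1)
  e2=(0,0,1) f=>(2,1,0) g=>(2,0,2)
  result₁ = (2 0 2; 0 2 0; 1 1 2)
Along h;k (path 2):
  e0=(1,0,0) h=>(1,1,0) k=>(2,0,2)
  e1=(0,1,0) h=>(1,2,0) k=>(0,2,0)
  e2=(0,0,1) h=>(0,1,1) k=>(2,0,0)
  result₂ = (2 0 2; 0 2 0; 2 0 0)
Equal? differ; not commutative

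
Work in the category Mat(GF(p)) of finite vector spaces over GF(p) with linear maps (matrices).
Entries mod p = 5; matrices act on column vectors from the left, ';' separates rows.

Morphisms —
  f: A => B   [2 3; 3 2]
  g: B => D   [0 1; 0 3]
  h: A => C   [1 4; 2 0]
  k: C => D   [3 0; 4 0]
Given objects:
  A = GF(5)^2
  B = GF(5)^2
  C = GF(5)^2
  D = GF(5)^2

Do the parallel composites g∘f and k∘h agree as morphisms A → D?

Answer: COMMUTES

Work:
Along f;g (path 1):
  e0=⟨1,0⟩ f=>⟨2,3⟩ g=>⟨3,4⟩
  e1=⟨0,1⟩ f=>⟨3,2⟩ g=>⟨2,1⟩
  result₁ = [3 2; 4 1]
Along h;k (path 2):
  e0=⟨1,0⟩ h=>⟨1,2⟩ k=>⟨3,4⟩
  e1=⟨0,1⟩ h=>⟨4,0⟩ k=>⟨2,1⟩
  result₂ = [3 2; 4 1]
Equal? same morphism ✓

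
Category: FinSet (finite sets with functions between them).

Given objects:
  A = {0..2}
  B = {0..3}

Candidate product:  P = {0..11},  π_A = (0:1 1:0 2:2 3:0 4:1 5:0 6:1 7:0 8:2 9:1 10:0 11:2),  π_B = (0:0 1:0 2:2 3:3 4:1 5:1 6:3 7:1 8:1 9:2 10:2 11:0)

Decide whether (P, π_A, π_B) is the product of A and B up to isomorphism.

Answer: NOT A VALID PRODUCT — duplicate pair at indices 7,5

Trace:
|A|·|B| = 3·4 = 12;  |P| = 12
Check the pairing map k ↦ (π_A(k), π_B(k)):
  0 : (1,0)
  1 : (0,0)
  2 : (2,2)
  3 : (0,3)
  4 : (1,1)
  5 : (0,1)
  6 : (1,3)
  7 : (0,1)  ✗ repeats pair of k=5
  8 : (2,1)
  9 : (1,2)
  10 : (0,2)
  11 : (2,0)
distinct pairs in image: 11 / 12 needed
  → (0,1) hit at k=5 and k=7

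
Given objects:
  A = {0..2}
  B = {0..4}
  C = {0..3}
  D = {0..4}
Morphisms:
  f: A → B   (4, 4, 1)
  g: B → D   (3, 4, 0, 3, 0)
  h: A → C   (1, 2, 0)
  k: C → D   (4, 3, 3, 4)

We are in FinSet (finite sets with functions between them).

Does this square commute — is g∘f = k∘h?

Answer: DOES NOT COMMUTE

Trace:
Path 1 = f;g:
  0 f→4 g→0
  1 f→4 g→0
  2 f→1 g→4
  result₁ = (0, 0, 4)
Path 2 = h;k:
  0 h→1 k→3
  1 h→2 k→3
  2 h→0 k→4
  result₂ = (3, 3, 4)
Equal? distinct morphisms ✗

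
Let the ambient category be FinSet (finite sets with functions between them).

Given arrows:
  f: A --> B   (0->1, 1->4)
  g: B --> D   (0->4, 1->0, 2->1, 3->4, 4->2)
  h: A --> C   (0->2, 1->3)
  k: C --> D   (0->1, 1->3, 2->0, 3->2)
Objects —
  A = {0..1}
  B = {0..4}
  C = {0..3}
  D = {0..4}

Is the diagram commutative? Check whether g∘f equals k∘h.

Path 1 = f;g:
  0 f-->1 g-->0
  1 f-->4 g-->2
  composite₁ = (0->0, 1->2)
Path 2 = h;k:
  0 h-->2 k-->0
  1 h-->3 k-->2
  composite₂ = (0->0, 1->2)
Equal? equal; square commutes

Answer: COMMUTES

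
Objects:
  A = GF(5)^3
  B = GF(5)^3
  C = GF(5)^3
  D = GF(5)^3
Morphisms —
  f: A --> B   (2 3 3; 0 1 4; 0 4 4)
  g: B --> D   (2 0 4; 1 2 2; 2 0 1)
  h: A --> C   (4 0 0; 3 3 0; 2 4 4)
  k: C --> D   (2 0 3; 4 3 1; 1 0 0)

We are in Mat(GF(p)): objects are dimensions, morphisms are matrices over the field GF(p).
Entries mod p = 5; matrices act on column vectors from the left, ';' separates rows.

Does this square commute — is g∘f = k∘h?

Answer: COMMUTES

Trace:
Path 1 = f;g:
  e0=(1,0,0) f-->(2,0,0) g-->(4,2,4)
  e1=(0,1,0) f-->(3,1,4) g-->(2,3,0)
  e2=(0,0,1) f-->(3,4,4) g-->(2,4,0)
  ⟦path⟧₁ = (4 2 2; 2 3 4; 4 0 0)
Path 2 = h;k:
  e0=(1,0,0) h-->(4,3,2) k-->(4,2,4)
  e1=(0,1,0) h-->(0,3,4) k-->(2,3,0)
  e2=(0,0,1) h-->(0,0,4) k-->(2,4,0)
  ⟦path⟧₂ = (4 2 2; 2 3 4; 4 0 0)
Equal? equal; square commutes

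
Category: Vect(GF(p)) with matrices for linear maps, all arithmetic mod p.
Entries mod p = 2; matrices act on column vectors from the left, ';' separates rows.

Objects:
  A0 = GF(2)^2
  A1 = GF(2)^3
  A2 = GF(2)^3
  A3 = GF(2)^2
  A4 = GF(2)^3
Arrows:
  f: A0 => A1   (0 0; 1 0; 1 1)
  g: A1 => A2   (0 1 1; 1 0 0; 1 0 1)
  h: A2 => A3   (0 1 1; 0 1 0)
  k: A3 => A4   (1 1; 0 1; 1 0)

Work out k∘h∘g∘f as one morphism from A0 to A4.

Answer: (1 1; 0 0; 1 1)

Work:
  e0=(1,0) f=>(0,1,1) g=>(0,0,1) h=>(1,0) k=>(1,0,1)
  e1=(0,1) f=>(0,0,1) g=>(1,0,1) h=>(1,0) k=>(1,0,1)
result: (1 1; 0 0; 1 1)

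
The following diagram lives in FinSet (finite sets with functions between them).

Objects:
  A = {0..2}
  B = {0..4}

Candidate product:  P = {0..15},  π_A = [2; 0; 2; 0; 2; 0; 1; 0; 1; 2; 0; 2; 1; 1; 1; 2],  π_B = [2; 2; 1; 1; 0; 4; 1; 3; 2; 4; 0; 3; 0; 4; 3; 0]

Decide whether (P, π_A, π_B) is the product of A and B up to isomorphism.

Answer: NOT A VALID PRODUCT — |P|=16 ≠ |A|·|B|=15

Work:
|A|·|B| = 3·5 = 15;  |P| = 16
  → cardinalities differ; no bijection possible.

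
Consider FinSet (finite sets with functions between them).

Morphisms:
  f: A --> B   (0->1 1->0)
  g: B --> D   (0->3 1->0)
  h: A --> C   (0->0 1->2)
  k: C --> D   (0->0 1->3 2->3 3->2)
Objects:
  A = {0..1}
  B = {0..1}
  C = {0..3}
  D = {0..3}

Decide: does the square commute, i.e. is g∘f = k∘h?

Along f;g (path 1):
  0 f-->1 g-->0
  1 f-->0 g-->3
  composite₁ = (0->0 1->3)
Along h;k (path 2):
  0 h-->0 k-->0
  1 h-->2 k-->3
  composite₂ = (0->0 1->3)
Equal? same morphism ✓

Answer: COMMUTES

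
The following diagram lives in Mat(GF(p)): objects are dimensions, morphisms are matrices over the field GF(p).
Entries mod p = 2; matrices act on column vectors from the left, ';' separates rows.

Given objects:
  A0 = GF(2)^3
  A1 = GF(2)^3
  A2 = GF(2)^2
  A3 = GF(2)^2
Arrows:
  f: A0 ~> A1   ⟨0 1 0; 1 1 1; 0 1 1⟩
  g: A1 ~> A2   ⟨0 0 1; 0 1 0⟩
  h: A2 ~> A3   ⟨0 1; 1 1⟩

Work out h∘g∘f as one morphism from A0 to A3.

Answer: ⟨1 1 1; 1 0 0⟩

Derivation:
  e0=⟨1,0,0⟩ f~>⟨0,1,0⟩ g~>⟨0,1⟩ h~>⟨1,1⟩
  e1=⟨0,1,0⟩ f~>⟨1,1,1⟩ g~>⟨1,1⟩ h~>⟨1,0⟩
  e2=⟨0,0,1⟩ f~>⟨0,1,1⟩ g~>⟨1,1⟩ h~>⟨1,0⟩
⟦path⟧: ⟨1 1 1; 1 0 0⟩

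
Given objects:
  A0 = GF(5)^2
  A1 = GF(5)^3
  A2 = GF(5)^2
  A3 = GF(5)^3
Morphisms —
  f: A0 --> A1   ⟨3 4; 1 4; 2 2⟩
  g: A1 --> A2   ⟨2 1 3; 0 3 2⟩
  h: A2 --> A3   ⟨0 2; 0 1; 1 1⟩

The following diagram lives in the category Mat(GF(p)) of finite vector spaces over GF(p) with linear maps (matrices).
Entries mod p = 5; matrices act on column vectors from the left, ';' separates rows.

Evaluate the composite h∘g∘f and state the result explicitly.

Answer: ⟨4 2; 2 1; 0 4⟩

Work:
  e0=[1,0] f-->[3,1,2] g-->[3,2] h-->[4,2,0]
  e1=[0,1] f-->[4,4,2] g-->[3,1] h-->[2,1,4]
composite: ⟨4 2; 2 1; 0 4⟩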